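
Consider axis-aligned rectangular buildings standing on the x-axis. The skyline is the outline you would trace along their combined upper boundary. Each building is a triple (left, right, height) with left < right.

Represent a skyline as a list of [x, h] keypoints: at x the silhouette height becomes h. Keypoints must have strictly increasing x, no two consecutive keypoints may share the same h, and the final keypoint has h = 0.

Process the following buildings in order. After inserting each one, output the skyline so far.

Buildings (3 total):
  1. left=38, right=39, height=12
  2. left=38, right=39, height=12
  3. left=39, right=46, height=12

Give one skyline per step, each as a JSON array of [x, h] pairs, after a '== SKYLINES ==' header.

== SKYLINES ==
[[38,12],[39,0]]
[[38,12],[39,0]]
[[38,12],[46,0]]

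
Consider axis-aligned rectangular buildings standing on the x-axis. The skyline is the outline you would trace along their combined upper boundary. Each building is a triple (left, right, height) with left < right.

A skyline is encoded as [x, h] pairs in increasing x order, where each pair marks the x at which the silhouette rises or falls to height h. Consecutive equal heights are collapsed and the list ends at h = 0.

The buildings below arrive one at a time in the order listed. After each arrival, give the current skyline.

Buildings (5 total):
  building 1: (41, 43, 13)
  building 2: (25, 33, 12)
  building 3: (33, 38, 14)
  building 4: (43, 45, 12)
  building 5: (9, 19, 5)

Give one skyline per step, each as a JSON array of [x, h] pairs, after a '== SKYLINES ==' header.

== SKYLINES ==
[[41,13],[43,0]]
[[25,12],[33,0],[41,13],[43,0]]
[[25,12],[33,14],[38,0],[41,13],[43,0]]
[[25,12],[33,14],[38,0],[41,13],[43,12],[45,0]]
[[9,5],[19,0],[25,12],[33,14],[38,0],[41,13],[43,12],[45,0]]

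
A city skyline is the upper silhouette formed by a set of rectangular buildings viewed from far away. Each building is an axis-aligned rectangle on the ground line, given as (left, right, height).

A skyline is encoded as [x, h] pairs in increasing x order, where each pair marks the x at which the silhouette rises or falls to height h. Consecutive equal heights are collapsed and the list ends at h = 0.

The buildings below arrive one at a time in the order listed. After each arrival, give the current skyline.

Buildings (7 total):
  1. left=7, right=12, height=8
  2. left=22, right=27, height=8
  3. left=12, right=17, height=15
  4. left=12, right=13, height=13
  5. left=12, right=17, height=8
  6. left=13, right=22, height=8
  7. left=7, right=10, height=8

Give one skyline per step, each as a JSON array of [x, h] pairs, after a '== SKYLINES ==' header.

== SKYLINES ==
[[7,8],[12,0]]
[[7,8],[12,0],[22,8],[27,0]]
[[7,8],[12,15],[17,0],[22,8],[27,0]]
[[7,8],[12,15],[17,0],[22,8],[27,0]]
[[7,8],[12,15],[17,0],[22,8],[27,0]]
[[7,8],[12,15],[17,8],[27,0]]
[[7,8],[12,15],[17,8],[27,0]]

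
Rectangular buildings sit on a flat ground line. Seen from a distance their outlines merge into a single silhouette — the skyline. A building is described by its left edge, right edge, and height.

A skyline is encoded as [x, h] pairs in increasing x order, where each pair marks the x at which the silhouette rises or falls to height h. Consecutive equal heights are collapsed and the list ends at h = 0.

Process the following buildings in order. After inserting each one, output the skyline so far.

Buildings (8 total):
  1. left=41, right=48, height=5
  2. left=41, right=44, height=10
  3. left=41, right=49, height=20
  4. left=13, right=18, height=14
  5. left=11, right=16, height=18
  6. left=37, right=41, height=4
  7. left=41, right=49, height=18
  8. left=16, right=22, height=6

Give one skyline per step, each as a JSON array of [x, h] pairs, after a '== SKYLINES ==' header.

== SKYLINES ==
[[41,5],[48,0]]
[[41,10],[44,5],[48,0]]
[[41,20],[49,0]]
[[13,14],[18,0],[41,20],[49,0]]
[[11,18],[16,14],[18,0],[41,20],[49,0]]
[[11,18],[16,14],[18,0],[37,4],[41,20],[49,0]]
[[11,18],[16,14],[18,0],[37,4],[41,20],[49,0]]
[[11,18],[16,14],[18,6],[22,0],[37,4],[41,20],[49,0]]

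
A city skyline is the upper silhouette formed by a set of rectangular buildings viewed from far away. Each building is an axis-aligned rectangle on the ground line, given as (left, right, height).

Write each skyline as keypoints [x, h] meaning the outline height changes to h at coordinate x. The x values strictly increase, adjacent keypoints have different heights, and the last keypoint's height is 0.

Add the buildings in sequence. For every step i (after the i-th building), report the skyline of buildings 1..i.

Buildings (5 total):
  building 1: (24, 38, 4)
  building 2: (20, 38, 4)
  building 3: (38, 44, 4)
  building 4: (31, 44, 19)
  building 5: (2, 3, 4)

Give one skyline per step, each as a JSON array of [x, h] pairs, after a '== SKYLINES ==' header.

== SKYLINES ==
[[24,4],[38,0]]
[[20,4],[38,0]]
[[20,4],[44,0]]
[[20,4],[31,19],[44,0]]
[[2,4],[3,0],[20,4],[31,19],[44,0]]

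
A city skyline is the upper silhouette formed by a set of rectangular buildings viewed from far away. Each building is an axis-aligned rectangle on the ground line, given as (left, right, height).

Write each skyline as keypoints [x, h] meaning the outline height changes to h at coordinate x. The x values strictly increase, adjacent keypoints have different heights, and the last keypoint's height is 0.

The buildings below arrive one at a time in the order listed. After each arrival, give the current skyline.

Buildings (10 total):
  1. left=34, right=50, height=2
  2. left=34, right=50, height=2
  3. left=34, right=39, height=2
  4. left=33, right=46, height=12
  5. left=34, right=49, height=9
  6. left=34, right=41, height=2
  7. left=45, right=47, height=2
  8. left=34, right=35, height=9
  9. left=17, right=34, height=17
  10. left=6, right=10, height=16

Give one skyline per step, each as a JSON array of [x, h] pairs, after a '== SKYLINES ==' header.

== SKYLINES ==
[[34,2],[50,0]]
[[34,2],[50,0]]
[[34,2],[50,0]]
[[33,12],[46,2],[50,0]]
[[33,12],[46,9],[49,2],[50,0]]
[[33,12],[46,9],[49,2],[50,0]]
[[33,12],[46,9],[49,2],[50,0]]
[[33,12],[46,9],[49,2],[50,0]]
[[17,17],[34,12],[46,9],[49,2],[50,0]]
[[6,16],[10,0],[17,17],[34,12],[46,9],[49,2],[50,0]]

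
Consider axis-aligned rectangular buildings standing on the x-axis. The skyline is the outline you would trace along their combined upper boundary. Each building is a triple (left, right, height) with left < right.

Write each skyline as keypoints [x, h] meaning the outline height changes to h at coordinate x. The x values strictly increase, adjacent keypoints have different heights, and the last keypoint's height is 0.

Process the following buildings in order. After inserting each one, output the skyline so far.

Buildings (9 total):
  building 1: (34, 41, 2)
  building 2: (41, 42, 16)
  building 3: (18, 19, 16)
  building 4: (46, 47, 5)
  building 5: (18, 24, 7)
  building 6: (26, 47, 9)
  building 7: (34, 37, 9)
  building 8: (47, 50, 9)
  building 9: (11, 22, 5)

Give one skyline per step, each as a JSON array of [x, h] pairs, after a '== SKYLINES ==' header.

== SKYLINES ==
[[34,2],[41,0]]
[[34,2],[41,16],[42,0]]
[[18,16],[19,0],[34,2],[41,16],[42,0]]
[[18,16],[19,0],[34,2],[41,16],[42,0],[46,5],[47,0]]
[[18,16],[19,7],[24,0],[34,2],[41,16],[42,0],[46,5],[47,0]]
[[18,16],[19,7],[24,0],[26,9],[41,16],[42,9],[47,0]]
[[18,16],[19,7],[24,0],[26,9],[41,16],[42,9],[47,0]]
[[18,16],[19,7],[24,0],[26,9],[41,16],[42,9],[50,0]]
[[11,5],[18,16],[19,7],[24,0],[26,9],[41,16],[42,9],[50,0]]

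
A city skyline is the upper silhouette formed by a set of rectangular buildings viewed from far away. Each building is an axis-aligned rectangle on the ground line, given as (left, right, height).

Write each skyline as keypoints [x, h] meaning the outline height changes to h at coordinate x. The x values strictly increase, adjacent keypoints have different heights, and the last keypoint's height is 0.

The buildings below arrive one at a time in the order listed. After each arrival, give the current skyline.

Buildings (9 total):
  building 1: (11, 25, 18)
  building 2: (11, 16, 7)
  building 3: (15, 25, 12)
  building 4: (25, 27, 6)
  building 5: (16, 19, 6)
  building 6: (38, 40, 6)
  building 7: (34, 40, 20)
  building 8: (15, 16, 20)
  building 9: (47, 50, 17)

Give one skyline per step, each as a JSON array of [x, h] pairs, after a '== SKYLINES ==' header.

== SKYLINES ==
[[11,18],[25,0]]
[[11,18],[25,0]]
[[11,18],[25,0]]
[[11,18],[25,6],[27,0]]
[[11,18],[25,6],[27,0]]
[[11,18],[25,6],[27,0],[38,6],[40,0]]
[[11,18],[25,6],[27,0],[34,20],[40,0]]
[[11,18],[15,20],[16,18],[25,6],[27,0],[34,20],[40,0]]
[[11,18],[15,20],[16,18],[25,6],[27,0],[34,20],[40,0],[47,17],[50,0]]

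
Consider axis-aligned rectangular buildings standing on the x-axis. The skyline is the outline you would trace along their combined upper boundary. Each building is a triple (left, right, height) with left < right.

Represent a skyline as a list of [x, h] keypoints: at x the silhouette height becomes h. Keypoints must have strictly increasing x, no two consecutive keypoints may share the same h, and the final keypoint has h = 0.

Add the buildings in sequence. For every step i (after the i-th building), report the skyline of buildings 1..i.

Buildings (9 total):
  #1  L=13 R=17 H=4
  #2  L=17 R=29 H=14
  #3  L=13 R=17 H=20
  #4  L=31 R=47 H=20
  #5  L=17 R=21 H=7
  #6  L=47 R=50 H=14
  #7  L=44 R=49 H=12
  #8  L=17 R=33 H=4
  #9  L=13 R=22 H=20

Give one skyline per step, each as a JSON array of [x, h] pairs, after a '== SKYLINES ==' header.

== SKYLINES ==
[[13,4],[17,0]]
[[13,4],[17,14],[29,0]]
[[13,20],[17,14],[29,0]]
[[13,20],[17,14],[29,0],[31,20],[47,0]]
[[13,20],[17,14],[29,0],[31,20],[47,0]]
[[13,20],[17,14],[29,0],[31,20],[47,14],[50,0]]
[[13,20],[17,14],[29,0],[31,20],[47,14],[50,0]]
[[13,20],[17,14],[29,4],[31,20],[47,14],[50,0]]
[[13,20],[22,14],[29,4],[31,20],[47,14],[50,0]]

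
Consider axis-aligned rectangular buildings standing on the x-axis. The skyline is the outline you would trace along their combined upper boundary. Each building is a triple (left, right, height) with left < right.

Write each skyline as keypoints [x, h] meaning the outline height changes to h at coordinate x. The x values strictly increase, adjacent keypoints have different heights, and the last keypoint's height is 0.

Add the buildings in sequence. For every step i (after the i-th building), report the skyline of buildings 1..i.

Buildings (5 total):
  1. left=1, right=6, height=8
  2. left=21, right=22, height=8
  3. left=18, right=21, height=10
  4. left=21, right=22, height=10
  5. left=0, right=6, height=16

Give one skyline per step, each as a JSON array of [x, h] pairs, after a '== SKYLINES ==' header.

== SKYLINES ==
[[1,8],[6,0]]
[[1,8],[6,0],[21,8],[22,0]]
[[1,8],[6,0],[18,10],[21,8],[22,0]]
[[1,8],[6,0],[18,10],[22,0]]
[[0,16],[6,0],[18,10],[22,0]]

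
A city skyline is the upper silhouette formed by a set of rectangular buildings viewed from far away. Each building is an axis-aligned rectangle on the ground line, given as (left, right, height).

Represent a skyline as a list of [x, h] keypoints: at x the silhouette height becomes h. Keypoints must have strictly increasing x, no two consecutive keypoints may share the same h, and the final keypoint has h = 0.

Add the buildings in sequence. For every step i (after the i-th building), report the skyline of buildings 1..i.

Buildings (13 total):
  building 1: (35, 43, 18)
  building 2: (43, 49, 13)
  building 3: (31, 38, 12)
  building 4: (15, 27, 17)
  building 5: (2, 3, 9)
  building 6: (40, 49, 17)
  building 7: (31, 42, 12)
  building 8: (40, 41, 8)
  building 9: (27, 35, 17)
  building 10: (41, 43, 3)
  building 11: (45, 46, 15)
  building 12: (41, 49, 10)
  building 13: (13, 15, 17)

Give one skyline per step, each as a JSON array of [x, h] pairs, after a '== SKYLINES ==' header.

== SKYLINES ==
[[35,18],[43,0]]
[[35,18],[43,13],[49,0]]
[[31,12],[35,18],[43,13],[49,0]]
[[15,17],[27,0],[31,12],[35,18],[43,13],[49,0]]
[[2,9],[3,0],[15,17],[27,0],[31,12],[35,18],[43,13],[49,0]]
[[2,9],[3,0],[15,17],[27,0],[31,12],[35,18],[43,17],[49,0]]
[[2,9],[3,0],[15,17],[27,0],[31,12],[35,18],[43,17],[49,0]]
[[2,9],[3,0],[15,17],[27,0],[31,12],[35,18],[43,17],[49,0]]
[[2,9],[3,0],[15,17],[35,18],[43,17],[49,0]]
[[2,9],[3,0],[15,17],[35,18],[43,17],[49,0]]
[[2,9],[3,0],[15,17],[35,18],[43,17],[49,0]]
[[2,9],[3,0],[15,17],[35,18],[43,17],[49,0]]
[[2,9],[3,0],[13,17],[35,18],[43,17],[49,0]]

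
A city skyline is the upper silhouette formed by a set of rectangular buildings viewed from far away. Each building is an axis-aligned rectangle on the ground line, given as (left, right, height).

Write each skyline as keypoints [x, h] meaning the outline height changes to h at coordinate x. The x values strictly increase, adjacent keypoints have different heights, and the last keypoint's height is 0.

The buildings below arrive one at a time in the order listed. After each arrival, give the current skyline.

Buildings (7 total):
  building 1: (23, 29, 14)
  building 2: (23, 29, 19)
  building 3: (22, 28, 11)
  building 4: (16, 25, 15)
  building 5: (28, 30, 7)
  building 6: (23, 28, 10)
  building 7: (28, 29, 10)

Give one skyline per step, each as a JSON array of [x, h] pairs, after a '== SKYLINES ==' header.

== SKYLINES ==
[[23,14],[29,0]]
[[23,19],[29,0]]
[[22,11],[23,19],[29,0]]
[[16,15],[23,19],[29,0]]
[[16,15],[23,19],[29,7],[30,0]]
[[16,15],[23,19],[29,7],[30,0]]
[[16,15],[23,19],[29,7],[30,0]]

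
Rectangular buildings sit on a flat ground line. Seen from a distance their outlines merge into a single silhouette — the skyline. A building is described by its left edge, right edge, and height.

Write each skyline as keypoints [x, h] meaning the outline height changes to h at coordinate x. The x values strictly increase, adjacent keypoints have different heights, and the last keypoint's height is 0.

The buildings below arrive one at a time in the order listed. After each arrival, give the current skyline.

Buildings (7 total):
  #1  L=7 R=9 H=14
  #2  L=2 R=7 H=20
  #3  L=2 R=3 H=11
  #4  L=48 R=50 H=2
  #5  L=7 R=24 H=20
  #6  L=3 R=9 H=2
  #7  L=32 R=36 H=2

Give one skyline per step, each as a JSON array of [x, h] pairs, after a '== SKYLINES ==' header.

== SKYLINES ==
[[7,14],[9,0]]
[[2,20],[7,14],[9,0]]
[[2,20],[7,14],[9,0]]
[[2,20],[7,14],[9,0],[48,2],[50,0]]
[[2,20],[24,0],[48,2],[50,0]]
[[2,20],[24,0],[48,2],[50,0]]
[[2,20],[24,0],[32,2],[36,0],[48,2],[50,0]]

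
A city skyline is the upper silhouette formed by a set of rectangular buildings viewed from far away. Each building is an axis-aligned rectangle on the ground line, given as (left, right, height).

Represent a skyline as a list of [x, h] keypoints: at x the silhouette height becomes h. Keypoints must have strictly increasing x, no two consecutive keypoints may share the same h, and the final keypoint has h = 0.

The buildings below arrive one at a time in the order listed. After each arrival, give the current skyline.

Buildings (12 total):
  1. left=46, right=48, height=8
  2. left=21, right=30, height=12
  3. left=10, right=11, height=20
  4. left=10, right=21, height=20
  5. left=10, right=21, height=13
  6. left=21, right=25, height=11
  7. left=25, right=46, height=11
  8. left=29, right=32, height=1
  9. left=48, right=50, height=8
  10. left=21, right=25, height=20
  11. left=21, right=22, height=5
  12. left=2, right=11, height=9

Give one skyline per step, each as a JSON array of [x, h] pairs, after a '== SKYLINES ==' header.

== SKYLINES ==
[[46,8],[48,0]]
[[21,12],[30,0],[46,8],[48,0]]
[[10,20],[11,0],[21,12],[30,0],[46,8],[48,0]]
[[10,20],[21,12],[30,0],[46,8],[48,0]]
[[10,20],[21,12],[30,0],[46,8],[48,0]]
[[10,20],[21,12],[30,0],[46,8],[48,0]]
[[10,20],[21,12],[30,11],[46,8],[48,0]]
[[10,20],[21,12],[30,11],[46,8],[48,0]]
[[10,20],[21,12],[30,11],[46,8],[50,0]]
[[10,20],[25,12],[30,11],[46,8],[50,0]]
[[10,20],[25,12],[30,11],[46,8],[50,0]]
[[2,9],[10,20],[25,12],[30,11],[46,8],[50,0]]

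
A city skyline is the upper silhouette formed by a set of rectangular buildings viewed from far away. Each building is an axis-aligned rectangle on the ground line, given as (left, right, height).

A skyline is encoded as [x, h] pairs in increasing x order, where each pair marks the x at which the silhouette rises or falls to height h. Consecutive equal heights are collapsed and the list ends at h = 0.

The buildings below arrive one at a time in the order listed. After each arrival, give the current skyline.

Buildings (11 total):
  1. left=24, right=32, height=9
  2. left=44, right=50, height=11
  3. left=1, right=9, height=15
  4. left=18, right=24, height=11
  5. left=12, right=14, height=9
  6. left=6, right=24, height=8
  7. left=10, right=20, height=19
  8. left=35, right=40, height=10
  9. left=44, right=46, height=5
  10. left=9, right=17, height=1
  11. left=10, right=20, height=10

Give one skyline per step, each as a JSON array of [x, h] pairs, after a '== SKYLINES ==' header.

== SKYLINES ==
[[24,9],[32,0]]
[[24,9],[32,0],[44,11],[50,0]]
[[1,15],[9,0],[24,9],[32,0],[44,11],[50,0]]
[[1,15],[9,0],[18,11],[24,9],[32,0],[44,11],[50,0]]
[[1,15],[9,0],[12,9],[14,0],[18,11],[24,9],[32,0],[44,11],[50,0]]
[[1,15],[9,8],[12,9],[14,8],[18,11],[24,9],[32,0],[44,11],[50,0]]
[[1,15],[9,8],[10,19],[20,11],[24,9],[32,0],[44,11],[50,0]]
[[1,15],[9,8],[10,19],[20,11],[24,9],[32,0],[35,10],[40,0],[44,11],[50,0]]
[[1,15],[9,8],[10,19],[20,11],[24,9],[32,0],[35,10],[40,0],[44,11],[50,0]]
[[1,15],[9,8],[10,19],[20,11],[24,9],[32,0],[35,10],[40,0],[44,11],[50,0]]
[[1,15],[9,8],[10,19],[20,11],[24,9],[32,0],[35,10],[40,0],[44,11],[50,0]]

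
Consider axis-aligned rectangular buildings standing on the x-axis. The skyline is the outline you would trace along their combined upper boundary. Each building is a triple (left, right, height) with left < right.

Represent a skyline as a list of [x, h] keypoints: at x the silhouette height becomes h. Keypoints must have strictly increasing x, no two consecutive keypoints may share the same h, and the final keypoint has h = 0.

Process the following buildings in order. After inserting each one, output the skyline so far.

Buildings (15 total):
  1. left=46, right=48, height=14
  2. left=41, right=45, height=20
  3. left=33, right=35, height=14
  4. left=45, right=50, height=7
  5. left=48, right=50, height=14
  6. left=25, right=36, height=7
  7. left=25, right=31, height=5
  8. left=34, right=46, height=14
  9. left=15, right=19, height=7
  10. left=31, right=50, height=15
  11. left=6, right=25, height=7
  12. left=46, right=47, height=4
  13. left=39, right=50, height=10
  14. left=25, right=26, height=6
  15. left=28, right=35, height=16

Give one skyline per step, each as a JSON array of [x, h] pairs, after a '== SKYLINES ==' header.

== SKYLINES ==
[[46,14],[48,0]]
[[41,20],[45,0],[46,14],[48,0]]
[[33,14],[35,0],[41,20],[45,0],[46,14],[48,0]]
[[33,14],[35,0],[41,20],[45,7],[46,14],[48,7],[50,0]]
[[33,14],[35,0],[41,20],[45,7],[46,14],[50,0]]
[[25,7],[33,14],[35,7],[36,0],[41,20],[45,7],[46,14],[50,0]]
[[25,7],[33,14],[35,7],[36,0],[41,20],[45,7],[46,14],[50,0]]
[[25,7],[33,14],[41,20],[45,14],[50,0]]
[[15,7],[19,0],[25,7],[33,14],[41,20],[45,14],[50,0]]
[[15,7],[19,0],[25,7],[31,15],[41,20],[45,15],[50,0]]
[[6,7],[31,15],[41,20],[45,15],[50,0]]
[[6,7],[31,15],[41,20],[45,15],[50,0]]
[[6,7],[31,15],[41,20],[45,15],[50,0]]
[[6,7],[31,15],[41,20],[45,15],[50,0]]
[[6,7],[28,16],[35,15],[41,20],[45,15],[50,0]]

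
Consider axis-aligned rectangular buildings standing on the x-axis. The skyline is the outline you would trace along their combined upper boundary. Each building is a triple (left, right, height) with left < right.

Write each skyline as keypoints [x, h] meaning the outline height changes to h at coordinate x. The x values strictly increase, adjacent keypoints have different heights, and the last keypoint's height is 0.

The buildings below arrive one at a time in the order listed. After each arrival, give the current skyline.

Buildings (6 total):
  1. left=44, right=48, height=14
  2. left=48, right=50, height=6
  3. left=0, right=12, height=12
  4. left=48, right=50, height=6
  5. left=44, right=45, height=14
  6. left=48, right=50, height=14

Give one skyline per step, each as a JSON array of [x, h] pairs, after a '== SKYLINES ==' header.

== SKYLINES ==
[[44,14],[48,0]]
[[44,14],[48,6],[50,0]]
[[0,12],[12,0],[44,14],[48,6],[50,0]]
[[0,12],[12,0],[44,14],[48,6],[50,0]]
[[0,12],[12,0],[44,14],[48,6],[50,0]]
[[0,12],[12,0],[44,14],[50,0]]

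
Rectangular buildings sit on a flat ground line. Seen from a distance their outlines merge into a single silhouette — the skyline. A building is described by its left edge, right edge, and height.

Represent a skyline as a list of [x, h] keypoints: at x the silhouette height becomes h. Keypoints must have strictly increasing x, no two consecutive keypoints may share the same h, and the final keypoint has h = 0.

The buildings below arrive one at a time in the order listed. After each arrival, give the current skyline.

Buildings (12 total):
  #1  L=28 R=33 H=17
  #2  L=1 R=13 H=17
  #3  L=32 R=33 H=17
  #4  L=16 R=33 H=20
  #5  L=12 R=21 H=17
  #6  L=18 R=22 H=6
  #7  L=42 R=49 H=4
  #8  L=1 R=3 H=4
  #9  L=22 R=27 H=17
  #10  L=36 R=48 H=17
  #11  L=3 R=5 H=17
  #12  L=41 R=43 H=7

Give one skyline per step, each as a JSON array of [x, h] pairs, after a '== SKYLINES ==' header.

== SKYLINES ==
[[28,17],[33,0]]
[[1,17],[13,0],[28,17],[33,0]]
[[1,17],[13,0],[28,17],[33,0]]
[[1,17],[13,0],[16,20],[33,0]]
[[1,17],[16,20],[33,0]]
[[1,17],[16,20],[33,0]]
[[1,17],[16,20],[33,0],[42,4],[49,0]]
[[1,17],[16,20],[33,0],[42,4],[49,0]]
[[1,17],[16,20],[33,0],[42,4],[49,0]]
[[1,17],[16,20],[33,0],[36,17],[48,4],[49,0]]
[[1,17],[16,20],[33,0],[36,17],[48,4],[49,0]]
[[1,17],[16,20],[33,0],[36,17],[48,4],[49,0]]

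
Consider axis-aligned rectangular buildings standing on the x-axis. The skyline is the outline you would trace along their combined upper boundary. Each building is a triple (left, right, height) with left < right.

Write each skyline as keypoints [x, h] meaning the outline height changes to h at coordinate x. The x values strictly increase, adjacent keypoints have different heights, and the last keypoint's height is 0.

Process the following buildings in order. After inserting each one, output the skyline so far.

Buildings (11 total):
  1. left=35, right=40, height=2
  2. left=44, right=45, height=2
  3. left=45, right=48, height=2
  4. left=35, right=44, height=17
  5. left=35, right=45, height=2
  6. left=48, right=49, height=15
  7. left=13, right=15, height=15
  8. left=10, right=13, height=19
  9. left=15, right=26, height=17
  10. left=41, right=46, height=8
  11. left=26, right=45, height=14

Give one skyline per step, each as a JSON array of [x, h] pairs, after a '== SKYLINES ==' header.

== SKYLINES ==
[[35,2],[40,0]]
[[35,2],[40,0],[44,2],[45,0]]
[[35,2],[40,0],[44,2],[48,0]]
[[35,17],[44,2],[48,0]]
[[35,17],[44,2],[48,0]]
[[35,17],[44,2],[48,15],[49,0]]
[[13,15],[15,0],[35,17],[44,2],[48,15],[49,0]]
[[10,19],[13,15],[15,0],[35,17],[44,2],[48,15],[49,0]]
[[10,19],[13,15],[15,17],[26,0],[35,17],[44,2],[48,15],[49,0]]
[[10,19],[13,15],[15,17],[26,0],[35,17],[44,8],[46,2],[48,15],[49,0]]
[[10,19],[13,15],[15,17],[26,14],[35,17],[44,14],[45,8],[46,2],[48,15],[49,0]]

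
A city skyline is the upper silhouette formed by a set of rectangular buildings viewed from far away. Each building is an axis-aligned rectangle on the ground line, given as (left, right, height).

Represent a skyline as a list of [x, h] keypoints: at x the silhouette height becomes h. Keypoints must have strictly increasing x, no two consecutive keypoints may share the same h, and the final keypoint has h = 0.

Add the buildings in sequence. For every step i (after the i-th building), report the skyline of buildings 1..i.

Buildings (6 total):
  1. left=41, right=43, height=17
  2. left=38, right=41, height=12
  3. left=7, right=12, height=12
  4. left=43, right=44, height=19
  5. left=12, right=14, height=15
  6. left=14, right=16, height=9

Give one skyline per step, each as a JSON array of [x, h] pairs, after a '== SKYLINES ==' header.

== SKYLINES ==
[[41,17],[43,0]]
[[38,12],[41,17],[43,0]]
[[7,12],[12,0],[38,12],[41,17],[43,0]]
[[7,12],[12,0],[38,12],[41,17],[43,19],[44,0]]
[[7,12],[12,15],[14,0],[38,12],[41,17],[43,19],[44,0]]
[[7,12],[12,15],[14,9],[16,0],[38,12],[41,17],[43,19],[44,0]]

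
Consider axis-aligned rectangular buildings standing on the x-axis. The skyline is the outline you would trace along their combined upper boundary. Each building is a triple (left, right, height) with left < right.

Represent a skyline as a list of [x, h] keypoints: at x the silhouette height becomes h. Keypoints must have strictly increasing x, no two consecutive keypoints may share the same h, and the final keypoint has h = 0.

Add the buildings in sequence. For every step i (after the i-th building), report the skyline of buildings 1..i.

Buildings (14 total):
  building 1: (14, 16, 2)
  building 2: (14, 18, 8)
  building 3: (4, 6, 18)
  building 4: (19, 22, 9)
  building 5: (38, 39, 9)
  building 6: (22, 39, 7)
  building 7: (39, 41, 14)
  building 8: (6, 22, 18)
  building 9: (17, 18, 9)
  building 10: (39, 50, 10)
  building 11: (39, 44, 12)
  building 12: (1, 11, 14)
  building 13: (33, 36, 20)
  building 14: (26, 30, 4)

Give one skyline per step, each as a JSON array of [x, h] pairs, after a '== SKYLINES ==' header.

== SKYLINES ==
[[14,2],[16,0]]
[[14,8],[18,0]]
[[4,18],[6,0],[14,8],[18,0]]
[[4,18],[6,0],[14,8],[18,0],[19,9],[22,0]]
[[4,18],[6,0],[14,8],[18,0],[19,9],[22,0],[38,9],[39,0]]
[[4,18],[6,0],[14,8],[18,0],[19,9],[22,7],[38,9],[39,0]]
[[4,18],[6,0],[14,8],[18,0],[19,9],[22,7],[38,9],[39,14],[41,0]]
[[4,18],[22,7],[38,9],[39,14],[41,0]]
[[4,18],[22,7],[38,9],[39,14],[41,0]]
[[4,18],[22,7],[38,9],[39,14],[41,10],[50,0]]
[[4,18],[22,7],[38,9],[39,14],[41,12],[44,10],[50,0]]
[[1,14],[4,18],[22,7],[38,9],[39,14],[41,12],[44,10],[50,0]]
[[1,14],[4,18],[22,7],[33,20],[36,7],[38,9],[39,14],[41,12],[44,10],[50,0]]
[[1,14],[4,18],[22,7],[33,20],[36,7],[38,9],[39,14],[41,12],[44,10],[50,0]]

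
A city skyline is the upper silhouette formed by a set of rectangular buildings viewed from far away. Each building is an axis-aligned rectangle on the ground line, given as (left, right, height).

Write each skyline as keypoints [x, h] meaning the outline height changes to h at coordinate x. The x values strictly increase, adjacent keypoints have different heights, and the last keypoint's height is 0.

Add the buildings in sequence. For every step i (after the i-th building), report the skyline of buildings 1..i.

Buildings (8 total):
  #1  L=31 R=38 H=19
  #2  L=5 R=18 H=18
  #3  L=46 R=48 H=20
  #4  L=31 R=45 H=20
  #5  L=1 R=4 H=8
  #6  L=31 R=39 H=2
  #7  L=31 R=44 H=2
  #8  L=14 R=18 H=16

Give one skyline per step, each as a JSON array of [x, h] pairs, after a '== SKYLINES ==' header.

== SKYLINES ==
[[31,19],[38,0]]
[[5,18],[18,0],[31,19],[38,0]]
[[5,18],[18,0],[31,19],[38,0],[46,20],[48,0]]
[[5,18],[18,0],[31,20],[45,0],[46,20],[48,0]]
[[1,8],[4,0],[5,18],[18,0],[31,20],[45,0],[46,20],[48,0]]
[[1,8],[4,0],[5,18],[18,0],[31,20],[45,0],[46,20],[48,0]]
[[1,8],[4,0],[5,18],[18,0],[31,20],[45,0],[46,20],[48,0]]
[[1,8],[4,0],[5,18],[18,0],[31,20],[45,0],[46,20],[48,0]]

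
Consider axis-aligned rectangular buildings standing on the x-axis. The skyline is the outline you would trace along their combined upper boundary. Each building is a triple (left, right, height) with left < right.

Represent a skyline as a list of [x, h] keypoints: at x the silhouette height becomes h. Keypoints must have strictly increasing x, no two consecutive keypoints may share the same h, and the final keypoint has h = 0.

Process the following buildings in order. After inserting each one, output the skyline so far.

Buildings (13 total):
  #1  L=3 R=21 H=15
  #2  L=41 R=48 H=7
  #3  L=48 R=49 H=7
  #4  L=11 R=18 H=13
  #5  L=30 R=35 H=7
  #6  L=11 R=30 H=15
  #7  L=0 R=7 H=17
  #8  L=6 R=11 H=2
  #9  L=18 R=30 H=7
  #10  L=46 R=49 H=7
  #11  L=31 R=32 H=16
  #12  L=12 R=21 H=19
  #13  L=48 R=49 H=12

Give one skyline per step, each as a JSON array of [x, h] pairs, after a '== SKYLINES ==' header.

== SKYLINES ==
[[3,15],[21,0]]
[[3,15],[21,0],[41,7],[48,0]]
[[3,15],[21,0],[41,7],[49,0]]
[[3,15],[21,0],[41,7],[49,0]]
[[3,15],[21,0],[30,7],[35,0],[41,7],[49,0]]
[[3,15],[30,7],[35,0],[41,7],[49,0]]
[[0,17],[7,15],[30,7],[35,0],[41,7],[49,0]]
[[0,17],[7,15],[30,7],[35,0],[41,7],[49,0]]
[[0,17],[7,15],[30,7],[35,0],[41,7],[49,0]]
[[0,17],[7,15],[30,7],[35,0],[41,7],[49,0]]
[[0,17],[7,15],[30,7],[31,16],[32,7],[35,0],[41,7],[49,0]]
[[0,17],[7,15],[12,19],[21,15],[30,7],[31,16],[32,7],[35,0],[41,7],[49,0]]
[[0,17],[7,15],[12,19],[21,15],[30,7],[31,16],[32,7],[35,0],[41,7],[48,12],[49,0]]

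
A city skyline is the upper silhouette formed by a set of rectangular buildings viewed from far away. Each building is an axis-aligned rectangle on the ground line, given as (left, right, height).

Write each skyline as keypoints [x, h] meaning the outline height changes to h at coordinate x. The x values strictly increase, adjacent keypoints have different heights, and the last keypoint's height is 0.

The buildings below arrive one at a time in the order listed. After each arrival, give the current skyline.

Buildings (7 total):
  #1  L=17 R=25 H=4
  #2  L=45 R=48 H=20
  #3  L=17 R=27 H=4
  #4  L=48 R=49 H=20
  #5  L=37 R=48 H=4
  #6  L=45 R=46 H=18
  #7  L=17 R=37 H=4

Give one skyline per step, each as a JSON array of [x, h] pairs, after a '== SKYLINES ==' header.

== SKYLINES ==
[[17,4],[25,0]]
[[17,4],[25,0],[45,20],[48,0]]
[[17,4],[27,0],[45,20],[48,0]]
[[17,4],[27,0],[45,20],[49,0]]
[[17,4],[27,0],[37,4],[45,20],[49,0]]
[[17,4],[27,0],[37,4],[45,20],[49,0]]
[[17,4],[45,20],[49,0]]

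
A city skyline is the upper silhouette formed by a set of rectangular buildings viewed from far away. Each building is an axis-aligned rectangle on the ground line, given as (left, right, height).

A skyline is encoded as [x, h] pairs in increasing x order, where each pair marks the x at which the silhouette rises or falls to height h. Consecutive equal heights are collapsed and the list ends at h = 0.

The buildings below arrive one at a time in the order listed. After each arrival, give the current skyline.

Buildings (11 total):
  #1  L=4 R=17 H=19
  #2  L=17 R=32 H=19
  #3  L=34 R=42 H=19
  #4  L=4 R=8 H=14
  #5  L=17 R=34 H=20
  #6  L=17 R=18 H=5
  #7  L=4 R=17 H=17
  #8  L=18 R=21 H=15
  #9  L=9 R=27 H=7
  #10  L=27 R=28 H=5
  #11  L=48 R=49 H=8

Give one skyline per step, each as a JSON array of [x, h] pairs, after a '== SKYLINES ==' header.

== SKYLINES ==
[[4,19],[17,0]]
[[4,19],[32,0]]
[[4,19],[32,0],[34,19],[42,0]]
[[4,19],[32,0],[34,19],[42,0]]
[[4,19],[17,20],[34,19],[42,0]]
[[4,19],[17,20],[34,19],[42,0]]
[[4,19],[17,20],[34,19],[42,0]]
[[4,19],[17,20],[34,19],[42,0]]
[[4,19],[17,20],[34,19],[42,0]]
[[4,19],[17,20],[34,19],[42,0]]
[[4,19],[17,20],[34,19],[42,0],[48,8],[49,0]]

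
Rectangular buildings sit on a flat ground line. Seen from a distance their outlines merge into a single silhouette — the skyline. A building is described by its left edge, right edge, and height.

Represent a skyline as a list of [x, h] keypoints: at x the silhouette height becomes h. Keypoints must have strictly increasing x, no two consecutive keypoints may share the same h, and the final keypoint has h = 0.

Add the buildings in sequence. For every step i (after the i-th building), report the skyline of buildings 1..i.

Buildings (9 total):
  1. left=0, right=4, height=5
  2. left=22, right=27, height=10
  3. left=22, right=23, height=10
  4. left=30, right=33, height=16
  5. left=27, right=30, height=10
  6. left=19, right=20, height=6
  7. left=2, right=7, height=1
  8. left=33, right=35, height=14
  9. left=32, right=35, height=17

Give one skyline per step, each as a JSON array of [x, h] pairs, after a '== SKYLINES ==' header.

== SKYLINES ==
[[0,5],[4,0]]
[[0,5],[4,0],[22,10],[27,0]]
[[0,5],[4,0],[22,10],[27,0]]
[[0,5],[4,0],[22,10],[27,0],[30,16],[33,0]]
[[0,5],[4,0],[22,10],[30,16],[33,0]]
[[0,5],[4,0],[19,6],[20,0],[22,10],[30,16],[33,0]]
[[0,5],[4,1],[7,0],[19,6],[20,0],[22,10],[30,16],[33,0]]
[[0,5],[4,1],[7,0],[19,6],[20,0],[22,10],[30,16],[33,14],[35,0]]
[[0,5],[4,1],[7,0],[19,6],[20,0],[22,10],[30,16],[32,17],[35,0]]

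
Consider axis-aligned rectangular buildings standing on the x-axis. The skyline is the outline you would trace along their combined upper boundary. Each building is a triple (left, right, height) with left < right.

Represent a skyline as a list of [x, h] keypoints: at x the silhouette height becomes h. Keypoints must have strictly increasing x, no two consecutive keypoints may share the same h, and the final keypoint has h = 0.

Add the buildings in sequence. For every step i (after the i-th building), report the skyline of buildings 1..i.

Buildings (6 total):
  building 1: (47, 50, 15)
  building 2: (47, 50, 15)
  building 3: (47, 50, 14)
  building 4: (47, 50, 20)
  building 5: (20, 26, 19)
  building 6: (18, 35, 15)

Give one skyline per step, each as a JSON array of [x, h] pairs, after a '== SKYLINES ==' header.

== SKYLINES ==
[[47,15],[50,0]]
[[47,15],[50,0]]
[[47,15],[50,0]]
[[47,20],[50,0]]
[[20,19],[26,0],[47,20],[50,0]]
[[18,15],[20,19],[26,15],[35,0],[47,20],[50,0]]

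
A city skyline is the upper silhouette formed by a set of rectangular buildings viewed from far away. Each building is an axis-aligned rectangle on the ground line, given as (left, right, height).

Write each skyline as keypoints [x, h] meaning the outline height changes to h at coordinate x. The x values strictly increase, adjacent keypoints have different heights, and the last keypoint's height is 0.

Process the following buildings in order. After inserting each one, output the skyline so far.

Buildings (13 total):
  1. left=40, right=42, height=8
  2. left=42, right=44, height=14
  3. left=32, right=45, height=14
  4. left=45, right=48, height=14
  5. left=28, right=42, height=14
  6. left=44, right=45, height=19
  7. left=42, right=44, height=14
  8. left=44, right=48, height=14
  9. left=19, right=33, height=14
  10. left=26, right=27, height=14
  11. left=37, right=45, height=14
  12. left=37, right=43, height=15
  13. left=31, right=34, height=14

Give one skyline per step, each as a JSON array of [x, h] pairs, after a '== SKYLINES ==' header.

== SKYLINES ==
[[40,8],[42,0]]
[[40,8],[42,14],[44,0]]
[[32,14],[45,0]]
[[32,14],[48,0]]
[[28,14],[48,0]]
[[28,14],[44,19],[45,14],[48,0]]
[[28,14],[44,19],[45,14],[48,0]]
[[28,14],[44,19],[45,14],[48,0]]
[[19,14],[44,19],[45,14],[48,0]]
[[19,14],[44,19],[45,14],[48,0]]
[[19,14],[44,19],[45,14],[48,0]]
[[19,14],[37,15],[43,14],[44,19],[45,14],[48,0]]
[[19,14],[37,15],[43,14],[44,19],[45,14],[48,0]]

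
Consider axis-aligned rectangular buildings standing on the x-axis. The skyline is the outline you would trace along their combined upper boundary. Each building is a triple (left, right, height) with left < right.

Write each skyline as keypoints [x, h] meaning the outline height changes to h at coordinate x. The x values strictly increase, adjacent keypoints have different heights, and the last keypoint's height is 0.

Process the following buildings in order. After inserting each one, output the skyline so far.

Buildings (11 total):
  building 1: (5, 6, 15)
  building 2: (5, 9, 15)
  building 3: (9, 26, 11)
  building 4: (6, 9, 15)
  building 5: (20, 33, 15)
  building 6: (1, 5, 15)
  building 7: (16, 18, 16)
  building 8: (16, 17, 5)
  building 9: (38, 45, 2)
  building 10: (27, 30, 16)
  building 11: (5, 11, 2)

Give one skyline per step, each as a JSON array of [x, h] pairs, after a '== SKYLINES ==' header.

== SKYLINES ==
[[5,15],[6,0]]
[[5,15],[9,0]]
[[5,15],[9,11],[26,0]]
[[5,15],[9,11],[26,0]]
[[5,15],[9,11],[20,15],[33,0]]
[[1,15],[9,11],[20,15],[33,0]]
[[1,15],[9,11],[16,16],[18,11],[20,15],[33,0]]
[[1,15],[9,11],[16,16],[18,11],[20,15],[33,0]]
[[1,15],[9,11],[16,16],[18,11],[20,15],[33,0],[38,2],[45,0]]
[[1,15],[9,11],[16,16],[18,11],[20,15],[27,16],[30,15],[33,0],[38,2],[45,0]]
[[1,15],[9,11],[16,16],[18,11],[20,15],[27,16],[30,15],[33,0],[38,2],[45,0]]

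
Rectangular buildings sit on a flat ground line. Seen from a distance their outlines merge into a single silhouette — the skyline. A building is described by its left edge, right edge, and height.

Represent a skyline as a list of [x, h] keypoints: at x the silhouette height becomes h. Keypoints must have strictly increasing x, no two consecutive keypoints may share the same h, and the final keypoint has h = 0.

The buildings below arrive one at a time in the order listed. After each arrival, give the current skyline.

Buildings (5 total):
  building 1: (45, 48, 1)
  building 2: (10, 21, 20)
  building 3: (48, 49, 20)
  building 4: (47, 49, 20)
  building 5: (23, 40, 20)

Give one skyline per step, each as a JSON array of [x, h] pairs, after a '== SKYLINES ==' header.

== SKYLINES ==
[[45,1],[48,0]]
[[10,20],[21,0],[45,1],[48,0]]
[[10,20],[21,0],[45,1],[48,20],[49,0]]
[[10,20],[21,0],[45,1],[47,20],[49,0]]
[[10,20],[21,0],[23,20],[40,0],[45,1],[47,20],[49,0]]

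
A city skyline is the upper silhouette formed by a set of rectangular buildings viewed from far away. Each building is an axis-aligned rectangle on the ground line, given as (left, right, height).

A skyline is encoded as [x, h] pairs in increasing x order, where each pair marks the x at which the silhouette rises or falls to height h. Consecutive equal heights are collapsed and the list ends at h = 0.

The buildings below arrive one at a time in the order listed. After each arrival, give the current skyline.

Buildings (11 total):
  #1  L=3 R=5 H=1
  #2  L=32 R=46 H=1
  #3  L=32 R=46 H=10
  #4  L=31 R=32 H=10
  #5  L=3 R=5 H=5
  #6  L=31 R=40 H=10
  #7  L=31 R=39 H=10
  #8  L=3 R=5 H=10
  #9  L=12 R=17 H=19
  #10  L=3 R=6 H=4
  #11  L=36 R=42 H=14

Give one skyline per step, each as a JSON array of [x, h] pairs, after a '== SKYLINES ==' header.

== SKYLINES ==
[[3,1],[5,0]]
[[3,1],[5,0],[32,1],[46,0]]
[[3,1],[5,0],[32,10],[46,0]]
[[3,1],[5,0],[31,10],[46,0]]
[[3,5],[5,0],[31,10],[46,0]]
[[3,5],[5,0],[31,10],[46,0]]
[[3,5],[5,0],[31,10],[46,0]]
[[3,10],[5,0],[31,10],[46,0]]
[[3,10],[5,0],[12,19],[17,0],[31,10],[46,0]]
[[3,10],[5,4],[6,0],[12,19],[17,0],[31,10],[46,0]]
[[3,10],[5,4],[6,0],[12,19],[17,0],[31,10],[36,14],[42,10],[46,0]]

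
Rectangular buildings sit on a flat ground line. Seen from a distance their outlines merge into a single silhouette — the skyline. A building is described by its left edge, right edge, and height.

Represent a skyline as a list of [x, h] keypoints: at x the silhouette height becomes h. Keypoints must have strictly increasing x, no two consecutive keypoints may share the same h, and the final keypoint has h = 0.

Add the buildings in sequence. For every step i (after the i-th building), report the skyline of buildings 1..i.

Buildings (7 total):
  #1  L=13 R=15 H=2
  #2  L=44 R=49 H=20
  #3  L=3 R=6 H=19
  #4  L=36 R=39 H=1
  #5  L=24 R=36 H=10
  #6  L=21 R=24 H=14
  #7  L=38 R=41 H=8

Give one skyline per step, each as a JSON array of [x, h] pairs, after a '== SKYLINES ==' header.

== SKYLINES ==
[[13,2],[15,0]]
[[13,2],[15,0],[44,20],[49,0]]
[[3,19],[6,0],[13,2],[15,0],[44,20],[49,0]]
[[3,19],[6,0],[13,2],[15,0],[36,1],[39,0],[44,20],[49,0]]
[[3,19],[6,0],[13,2],[15,0],[24,10],[36,1],[39,0],[44,20],[49,0]]
[[3,19],[6,0],[13,2],[15,0],[21,14],[24,10],[36,1],[39,0],[44,20],[49,0]]
[[3,19],[6,0],[13,2],[15,0],[21,14],[24,10],[36,1],[38,8],[41,0],[44,20],[49,0]]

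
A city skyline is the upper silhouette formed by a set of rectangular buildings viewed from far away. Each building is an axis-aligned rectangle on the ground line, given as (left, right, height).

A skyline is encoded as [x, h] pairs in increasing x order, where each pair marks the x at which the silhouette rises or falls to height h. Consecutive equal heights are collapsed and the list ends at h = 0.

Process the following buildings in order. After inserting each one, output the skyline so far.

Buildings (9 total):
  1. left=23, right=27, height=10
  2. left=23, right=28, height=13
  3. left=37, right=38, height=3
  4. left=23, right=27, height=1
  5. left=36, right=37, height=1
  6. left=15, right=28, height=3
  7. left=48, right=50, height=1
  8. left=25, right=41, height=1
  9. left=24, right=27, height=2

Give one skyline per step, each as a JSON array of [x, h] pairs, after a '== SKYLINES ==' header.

== SKYLINES ==
[[23,10],[27,0]]
[[23,13],[28,0]]
[[23,13],[28,0],[37,3],[38,0]]
[[23,13],[28,0],[37,3],[38,0]]
[[23,13],[28,0],[36,1],[37,3],[38,0]]
[[15,3],[23,13],[28,0],[36,1],[37,3],[38,0]]
[[15,3],[23,13],[28,0],[36,1],[37,3],[38,0],[48,1],[50,0]]
[[15,3],[23,13],[28,1],[37,3],[38,1],[41,0],[48,1],[50,0]]
[[15,3],[23,13],[28,1],[37,3],[38,1],[41,0],[48,1],[50,0]]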